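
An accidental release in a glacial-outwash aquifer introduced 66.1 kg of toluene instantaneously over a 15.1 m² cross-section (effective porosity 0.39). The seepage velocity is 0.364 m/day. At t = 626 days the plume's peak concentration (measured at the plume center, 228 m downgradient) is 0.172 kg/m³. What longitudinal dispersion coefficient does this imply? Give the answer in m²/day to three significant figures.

0.541 m²/day

At the plume center C_max = M/(n_e·A·√(4πDt)), so D = M²/(4πt·(n_e·A·C_max)²).
n_e·A·C_max = 0.39 × 15.1 × 0.172 = 1.013 kg/m.
D = 66.1²/(4π × 626 × 1.013²) = 0.541 m²/day.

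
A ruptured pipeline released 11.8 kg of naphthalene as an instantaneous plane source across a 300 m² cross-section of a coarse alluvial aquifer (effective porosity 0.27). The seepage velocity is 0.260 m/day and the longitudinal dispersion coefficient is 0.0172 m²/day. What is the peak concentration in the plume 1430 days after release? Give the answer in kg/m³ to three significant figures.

The peak of an instantaneous 1D plume sits at x = vt; there the Gaussian factor is 1 and C_max = M/(n_e·A·√(4πDt)), where n_e·A is the pore area the mass is dissolved in.
√(4πDt) = √(4π × 0.0172 × 1430) = 17.58 m, so C_max = 11.8/(0.27 × 300 × 17.58) = 0.00829 kg/m³.

0.00829 kg/m³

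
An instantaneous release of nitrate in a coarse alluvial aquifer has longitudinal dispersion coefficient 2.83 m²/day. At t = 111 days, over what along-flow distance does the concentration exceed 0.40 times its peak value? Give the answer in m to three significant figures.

The plume is Gaussian with σ = √(2Dt) = √(2 × 2.83 × 111) = 25.07 m.
C/C_peak = exp(−Δx²/(2σ²)) = 0.40 ⇒ Δx = σ·√(−2 ln 0.40) = 25.07 × 1.354 = 33.94 m.
Width = 2Δx = 67.9 m.

67.9 m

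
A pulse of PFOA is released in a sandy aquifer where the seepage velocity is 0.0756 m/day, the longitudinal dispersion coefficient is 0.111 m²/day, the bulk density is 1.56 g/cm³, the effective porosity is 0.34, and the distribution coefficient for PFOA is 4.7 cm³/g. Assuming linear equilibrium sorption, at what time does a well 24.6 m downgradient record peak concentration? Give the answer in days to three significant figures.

Retardation factor R = 1 + ρ_b·K_d/n = 1 + 1.56 × 4.7/0.34 = 22.56.
Sorption retards both mechanisms: v_R = v/R = 0.003351 m/day, D_R = D/R = 0.004920 m²/day.
Peak time from v_R²t² + 2D_R t − x² = 0: t = (√(D_R² + v_R²x²) − D_R)/v_R².
√(D_R² + v_R²x²) = √(0.004920² + 0.003351² × 24.6²) = 0.08258; v_R² = 1.123e-05.
t = (0.08258 − 0.004920)/1.123e-05 = 6920 days.

6920 days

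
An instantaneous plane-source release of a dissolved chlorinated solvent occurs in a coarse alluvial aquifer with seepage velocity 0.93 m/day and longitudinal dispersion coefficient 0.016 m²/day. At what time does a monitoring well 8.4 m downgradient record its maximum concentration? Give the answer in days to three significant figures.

9.01 days

For the 1D instantaneous-source solution, setting ∂C/∂t = 0 at fixed x gives v²t² + 2Dt − x² = 0, so t = (√(D² + v²x²) − D)/v².
√(D² + v²x²) = √(0.016² + 0.93² × 8.4²) = 7.812; v² = 0.8649.
t = (7.812 − 0.016)/0.8649 = 9.01 days (vs. the pure-advection estimate x/v = 9.03 d).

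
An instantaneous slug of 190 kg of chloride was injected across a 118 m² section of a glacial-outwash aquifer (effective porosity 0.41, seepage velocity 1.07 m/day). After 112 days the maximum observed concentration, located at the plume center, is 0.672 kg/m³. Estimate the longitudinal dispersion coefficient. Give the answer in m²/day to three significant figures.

At the plume center C_max = M/(n_e·A·√(4πDt)), so D = M²/(4πt·(n_e·A·C_max)²).
n_e·A·C_max = 0.41 × 118 × 0.672 = 32.51 kg/m.
D = 190²/(4π × 112 × 32.51²) = 0.0243 m²/day.

0.0243 m²/day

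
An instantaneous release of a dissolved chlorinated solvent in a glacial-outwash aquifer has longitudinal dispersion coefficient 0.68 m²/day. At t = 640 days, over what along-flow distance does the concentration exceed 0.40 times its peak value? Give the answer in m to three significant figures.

79.9 m

The plume is Gaussian with σ = √(2Dt) = √(2 × 0.68 × 640) = 29.50 m.
C/C_peak = exp(−Δx²/(2σ²)) = 0.40 ⇒ Δx = σ·√(−2 ln 0.40) = 29.50 × 1.354 = 39.94 m.
Width = 2Δx = 79.9 m.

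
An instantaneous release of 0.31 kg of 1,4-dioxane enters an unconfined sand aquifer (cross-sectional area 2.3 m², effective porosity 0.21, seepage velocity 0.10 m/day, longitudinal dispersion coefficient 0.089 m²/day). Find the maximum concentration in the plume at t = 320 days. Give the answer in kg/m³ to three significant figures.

The peak of an instantaneous 1D plume sits at x = vt; there the Gaussian factor is 1 and C_max = M/(n_e·A·√(4πDt)), where n_e·A is the pore area the mass is dissolved in.
√(4πDt) = √(4π × 0.089 × 320) = 18.92 m, so C_max = 0.31/(0.21 × 2.3 × 18.92) = 0.0339 kg/m³.

0.0339 kg/m³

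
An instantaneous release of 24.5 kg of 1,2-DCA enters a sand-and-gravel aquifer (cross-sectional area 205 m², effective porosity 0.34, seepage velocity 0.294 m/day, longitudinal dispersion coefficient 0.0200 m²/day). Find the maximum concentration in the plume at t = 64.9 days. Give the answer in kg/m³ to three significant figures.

The peak of an instantaneous 1D plume sits at x = vt; there the Gaussian factor is 1 and C_max = M/(n_e·A·√(4πDt)), where n_e·A is the pore area the mass is dissolved in.
√(4πDt) = √(4π × 0.0200 × 64.9) = 4.039 m, so C_max = 24.5/(0.34 × 205 × 4.039) = 0.0870 kg/m³.

0.0870 kg/m³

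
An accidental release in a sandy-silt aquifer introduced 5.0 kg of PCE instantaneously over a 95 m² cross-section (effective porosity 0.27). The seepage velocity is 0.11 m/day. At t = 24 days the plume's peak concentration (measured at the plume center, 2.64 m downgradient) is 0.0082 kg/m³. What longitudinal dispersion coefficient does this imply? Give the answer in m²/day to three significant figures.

At the plume center C_max = M/(n_e·A·√(4πDt)), so D = M²/(4πt·(n_e·A·C_max)²).
n_e·A·C_max = 0.27 × 95 × 0.0082 = 0.2103 kg/m.
D = 5.0²/(4π × 24 × 0.2103²) = 1.87 m²/day.

1.87 m²/day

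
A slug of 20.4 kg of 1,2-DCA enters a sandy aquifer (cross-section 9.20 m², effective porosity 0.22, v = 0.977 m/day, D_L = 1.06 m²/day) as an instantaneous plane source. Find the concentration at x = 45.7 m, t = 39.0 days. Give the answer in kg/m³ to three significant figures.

0.312 kg/m³

For an instantaneous plane source, C(x,t) = M/(n_e·A·√(4πDt)) · exp(−(x−vt)²/(4Dt)), with n_e·A the pore (flow) area.
Plume center vt = 0.977 × 39.0 = 38.103 m, so the well at 45.7 m is 7.597 m downgradient of the peak.
√(4πDt) = 22.79 m, giving peak height M/(n_e·A·√(4πDt)) = 20.4/(0.22 × 9.20 × 22.79) = 0.4423 kg/m³.
(x−vt)²/(4Dt) = (7.597)²/(4 × 1.06 × 39.0) = 0.3490; exp(−0.3490) = 0.7054.
C = 0.4423 × 0.7054 = 0.312 kg/m³.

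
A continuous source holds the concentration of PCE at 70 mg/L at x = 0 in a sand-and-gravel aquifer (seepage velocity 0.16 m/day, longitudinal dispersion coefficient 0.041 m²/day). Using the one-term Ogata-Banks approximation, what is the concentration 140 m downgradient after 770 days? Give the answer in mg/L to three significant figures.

For a continuous step input, C/C₀ ≈ ½·erfc((x−vt)/(2√(Dt))).
vt = 0.16 × 770 = 123.2 m and 2√(Dt) = 2√(0.041 × 770) = 11.24 m.
Argument (x−vt)/(2√(Dt)) = (140 − 123.2)/11.24 = 1.495; ½·erfc(1.495) = 0.01725.
C = 70 × 0.01725 = 1.21 mg/L.

1.21 mg/L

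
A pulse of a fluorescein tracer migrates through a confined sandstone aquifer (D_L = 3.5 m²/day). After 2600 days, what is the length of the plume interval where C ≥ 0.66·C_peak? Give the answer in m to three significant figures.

246 m

The plume is Gaussian with σ = √(2Dt) = √(2 × 3.5 × 2600) = 134.9 m.
C/C_peak = exp(−Δx²/(2σ²)) = 0.66 ⇒ Δx = σ·√(−2 ln 0.66) = 134.9 × 0.9116 = 123.0 m.
Width = 2Δx = 246 m.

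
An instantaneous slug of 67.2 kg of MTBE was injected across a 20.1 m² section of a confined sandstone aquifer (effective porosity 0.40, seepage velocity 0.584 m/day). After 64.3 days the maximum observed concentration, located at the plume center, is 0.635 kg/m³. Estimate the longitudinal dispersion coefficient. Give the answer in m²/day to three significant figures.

At the plume center C_max = M/(n_e·A·√(4πDt)), so D = M²/(4πt·(n_e·A·C_max)²).
n_e·A·C_max = 0.40 × 20.1 × 0.635 = 5.105 kg/m.
D = 67.2²/(4π × 64.3 × 5.105²) = 0.214 m²/day.

0.214 m²/day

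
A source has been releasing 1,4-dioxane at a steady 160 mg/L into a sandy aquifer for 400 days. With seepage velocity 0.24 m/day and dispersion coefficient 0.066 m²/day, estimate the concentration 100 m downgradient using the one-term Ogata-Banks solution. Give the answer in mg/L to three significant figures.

For a continuous step input, C/C₀ ≈ ½·erfc((x−vt)/(2√(Dt))).
vt = 0.24 × 400 = 96 m and 2√(Dt) = 2√(0.066 × 400) = 10.28 m.
Argument (x−vt)/(2√(Dt)) = (100 − 96)/10.28 = 0.3891; ½·erfc(0.3891) = 0.2911.
C = 160 × 0.2911 = 46.6 mg/L.

46.6 mg/L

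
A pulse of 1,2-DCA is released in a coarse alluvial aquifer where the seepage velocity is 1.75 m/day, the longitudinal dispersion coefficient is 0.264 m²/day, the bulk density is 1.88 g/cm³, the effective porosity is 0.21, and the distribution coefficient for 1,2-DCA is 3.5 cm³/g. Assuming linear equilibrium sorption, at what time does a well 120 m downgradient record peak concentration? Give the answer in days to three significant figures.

2210 days

Retardation factor R = 1 + ρ_b·K_d/n = 1 + 1.88 × 3.5/0.21 = 32.33.
Sorption retards both mechanisms: v_R = v/R = 0.05413 m/day, D_R = D/R = 0.008166 m²/day.
Peak time from v_R²t² + 2D_R t − x² = 0: t = (√(D_R² + v_R²x²) − D_R)/v_R².
√(D_R² + v_R²x²) = √(0.008166² + 0.05413² × 120²) = 6.496; v_R² = 0.002930.
t = (6.496 − 0.008166)/0.002930 = 2210 days.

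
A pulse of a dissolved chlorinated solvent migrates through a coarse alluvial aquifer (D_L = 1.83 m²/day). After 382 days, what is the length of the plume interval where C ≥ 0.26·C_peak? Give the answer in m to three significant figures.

123 m

The plume is Gaussian with σ = √(2Dt) = √(2 × 1.83 × 382) = 37.39 m.
C/C_peak = exp(−Δx²/(2σ²)) = 0.26 ⇒ Δx = σ·√(−2 ln 0.26) = 37.39 × 1.641 = 61.36 m.
Width = 2Δx = 123 m.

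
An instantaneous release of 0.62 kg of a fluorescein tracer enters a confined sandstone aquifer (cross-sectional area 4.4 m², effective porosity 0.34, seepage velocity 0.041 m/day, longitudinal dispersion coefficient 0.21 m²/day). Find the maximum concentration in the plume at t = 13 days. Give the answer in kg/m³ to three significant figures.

0.0708 kg/m³

The peak of an instantaneous 1D plume sits at x = vt; there the Gaussian factor is 1 and C_max = M/(n_e·A·√(4πDt)), where n_e·A is the pore area the mass is dissolved in.
√(4πDt) = √(4π × 0.21 × 13) = 5.857 m, so C_max = 0.62/(0.34 × 4.4 × 5.857) = 0.0708 kg/m³.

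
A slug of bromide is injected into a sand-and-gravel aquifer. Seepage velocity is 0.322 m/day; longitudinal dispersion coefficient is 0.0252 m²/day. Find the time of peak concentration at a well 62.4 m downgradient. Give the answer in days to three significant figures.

For the 1D instantaneous-source solution, setting ∂C/∂t = 0 at fixed x gives v²t² + 2Dt − x² = 0, so t = (√(D² + v²x²) − D)/v².
√(D² + v²x²) = √(0.0252² + 0.322² × 62.4²) = 20.09; v² = 0.103684.
t = (20.09 − 0.0252)/0.103684 = 194 days (vs. the pure-advection estimate x/v = 194 d).

194 days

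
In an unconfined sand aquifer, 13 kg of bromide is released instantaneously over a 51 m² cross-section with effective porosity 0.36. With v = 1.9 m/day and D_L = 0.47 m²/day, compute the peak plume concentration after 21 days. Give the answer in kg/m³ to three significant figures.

The peak of an instantaneous 1D plume sits at x = vt; there the Gaussian factor is 1 and C_max = M/(n_e·A·√(4πDt)), where n_e·A is the pore area the mass is dissolved in.
√(4πDt) = √(4π × 0.47 × 21) = 11.14 m, so C_max = 13/(0.36 × 51 × 11.14) = 0.0636 kg/m³.

0.0636 kg/m³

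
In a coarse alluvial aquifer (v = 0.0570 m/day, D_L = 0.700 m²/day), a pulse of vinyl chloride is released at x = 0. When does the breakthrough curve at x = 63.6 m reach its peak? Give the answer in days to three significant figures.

For the 1D instantaneous-source solution, setting ∂C/∂t = 0 at fixed x gives v²t² + 2Dt − x² = 0, so t = (√(D² + v²x²) − D)/v².
√(D² + v²x²) = √(0.700² + 0.0570² × 63.6²) = 3.692; v² = 0.003249.
t = (3.692 − 0.700)/0.003249 = 921 days (vs. the pure-advection estimate x/v = 1120 d).

921 days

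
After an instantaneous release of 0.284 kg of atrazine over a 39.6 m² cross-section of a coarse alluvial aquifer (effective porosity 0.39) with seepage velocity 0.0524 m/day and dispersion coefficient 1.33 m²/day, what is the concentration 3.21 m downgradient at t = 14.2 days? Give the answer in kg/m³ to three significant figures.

0.00110 kg/m³

For an instantaneous plane source, C(x,t) = M/(n_e·A·√(4πDt)) · exp(−(x−vt)²/(4Dt)), with n_e·A the pore (flow) area.
Plume center vt = 0.0524 × 14.2 = 0.74408 m, so the well at 3.21 m is 2.46592 m downgradient of the peak.
√(4πDt) = 15.41 m, giving peak height M/(n_e·A·√(4πDt)) = 0.284/(0.39 × 39.6 × 15.41) = 0.001193 kg/m³.
(x−vt)²/(4Dt) = (2.46592)²/(4 × 1.33 × 14.2) = 0.08049; exp(−0.08049) = 0.9227.
C = 0.001193 × 0.9227 = 0.00110 kg/m³.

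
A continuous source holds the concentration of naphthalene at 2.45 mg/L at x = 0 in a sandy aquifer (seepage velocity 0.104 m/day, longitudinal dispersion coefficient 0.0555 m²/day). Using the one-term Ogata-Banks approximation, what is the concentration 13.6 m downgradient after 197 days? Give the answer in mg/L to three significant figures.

For a continuous step input, C/C₀ ≈ ½·erfc((x−vt)/(2√(Dt))).
vt = 0.104 × 197 = 20.488 m and 2√(Dt) = 2√(0.0555 × 197) = 6.613 m.
Argument (x−vt)/(2√(Dt)) = (13.6 − 20.488)/6.613 = -1.042; ½·erfc(-1.042) = 0.9297.
C = 2.45 × 0.9297 = 2.28 mg/L.

2.28 mg/L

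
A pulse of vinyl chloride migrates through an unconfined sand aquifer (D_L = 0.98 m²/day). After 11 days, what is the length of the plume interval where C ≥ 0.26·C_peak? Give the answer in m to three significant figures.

The plume is Gaussian with σ = √(2Dt) = √(2 × 0.98 × 11) = 4.643 m.
C/C_peak = exp(−Δx²/(2σ²)) = 0.26 ⇒ Δx = σ·√(−2 ln 0.26) = 4.643 × 1.641 = 7.619 m.
Width = 2Δx = 15.2 m.

15.2 m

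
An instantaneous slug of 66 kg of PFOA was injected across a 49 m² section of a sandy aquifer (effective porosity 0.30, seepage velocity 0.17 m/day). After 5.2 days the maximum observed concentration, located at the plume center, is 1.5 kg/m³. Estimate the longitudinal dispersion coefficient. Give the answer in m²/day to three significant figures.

0.137 m²/day

At the plume center C_max = M/(n_e·A·√(4πDt)), so D = M²/(4πt·(n_e·A·C_max)²).
n_e·A·C_max = 0.30 × 49 × 1.5 = 22.05 kg/m.
D = 66²/(4π × 5.2 × 22.05²) = 0.137 m²/day.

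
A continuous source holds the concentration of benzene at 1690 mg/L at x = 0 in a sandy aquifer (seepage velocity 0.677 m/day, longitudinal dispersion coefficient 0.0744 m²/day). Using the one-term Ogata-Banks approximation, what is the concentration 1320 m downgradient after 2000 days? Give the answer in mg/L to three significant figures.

1650 mg/L

For a continuous step input, C/C₀ ≈ ½·erfc((x−vt)/(2√(Dt))).
vt = 0.677 × 2000 = 1354 m and 2√(Dt) = 2√(0.0744 × 2000) = 24.40 m.
Argument (x−vt)/(2√(Dt)) = (1320 − 1354)/24.40 = -1.393; ½·erfc(-1.393) = 0.9756.
C = 1690 × 0.9756 = 1650 mg/L.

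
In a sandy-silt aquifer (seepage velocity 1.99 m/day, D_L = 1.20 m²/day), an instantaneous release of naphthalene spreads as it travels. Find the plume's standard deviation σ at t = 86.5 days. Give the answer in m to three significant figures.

14.4 m

Dispersive spreading gives a Gaussian with σ² = 2Dt; advection only shifts the center.
σ = √(2 × 1.20 × 86.5) = 14.4 m.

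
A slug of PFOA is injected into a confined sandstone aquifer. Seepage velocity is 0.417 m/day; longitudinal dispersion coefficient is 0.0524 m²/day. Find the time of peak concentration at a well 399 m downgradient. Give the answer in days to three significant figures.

For the 1D instantaneous-source solution, setting ∂C/∂t = 0 at fixed x gives v²t² + 2Dt − x² = 0, so t = (√(D² + v²x²) − D)/v².
√(D² + v²x²) = √(0.0524² + 0.417² × 399²) = 166.4; v² = 0.173889.
t = (166.4 − 0.0524)/0.173889 = 957 days (vs. the pure-advection estimate x/v = 957 d).

957 days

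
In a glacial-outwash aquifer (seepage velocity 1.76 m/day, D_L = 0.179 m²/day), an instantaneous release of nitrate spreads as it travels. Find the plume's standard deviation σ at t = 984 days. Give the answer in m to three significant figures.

Dispersive spreading gives a Gaussian with σ² = 2Dt; advection only shifts the center.
σ = √(2 × 0.179 × 984) = 18.8 m.

18.8 m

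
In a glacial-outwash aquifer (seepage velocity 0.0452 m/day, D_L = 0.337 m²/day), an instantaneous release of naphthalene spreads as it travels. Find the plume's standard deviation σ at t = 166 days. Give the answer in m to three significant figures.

10.6 m

Dispersive spreading gives a Gaussian with σ² = 2Dt; advection only shifts the center.
σ = √(2 × 0.337 × 166) = 10.6 m.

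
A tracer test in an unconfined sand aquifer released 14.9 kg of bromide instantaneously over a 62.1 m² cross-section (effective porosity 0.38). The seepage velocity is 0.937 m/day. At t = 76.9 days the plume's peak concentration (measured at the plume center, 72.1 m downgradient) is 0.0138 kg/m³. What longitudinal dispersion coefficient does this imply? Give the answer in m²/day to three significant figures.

2.17 m²/day

At the plume center C_max = M/(n_e·A·√(4πDt)), so D = M²/(4πt·(n_e·A·C_max)²).
n_e·A·C_max = 0.38 × 62.1 × 0.0138 = 0.3257 kg/m.
D = 14.9²/(4π × 76.9 × 0.3257²) = 2.17 m²/day.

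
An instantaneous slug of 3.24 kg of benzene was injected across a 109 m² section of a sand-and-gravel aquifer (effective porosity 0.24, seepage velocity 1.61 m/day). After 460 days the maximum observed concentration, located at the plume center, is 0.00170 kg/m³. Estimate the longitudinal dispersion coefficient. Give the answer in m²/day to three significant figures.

At the plume center C_max = M/(n_e·A·√(4πDt)), so D = M²/(4πt·(n_e·A·C_max)²).
n_e·A·C_max = 0.24 × 109 × 0.00170 = 0.04447 kg/m.
D = 3.24²/(4π × 460 × 0.04447²) = 0.918 m²/day.

0.918 m²/day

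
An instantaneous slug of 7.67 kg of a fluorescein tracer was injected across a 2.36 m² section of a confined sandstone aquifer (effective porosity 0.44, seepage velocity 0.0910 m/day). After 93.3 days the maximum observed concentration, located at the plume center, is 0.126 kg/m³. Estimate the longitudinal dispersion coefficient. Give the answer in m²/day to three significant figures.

At the plume center C_max = M/(n_e·A·√(4πDt)), so D = M²/(4πt·(n_e·A·C_max)²).
n_e·A·C_max = 0.44 × 2.36 × 0.126 = 0.1308 kg/m.
D = 7.67²/(4π × 93.3 × 0.1308²) = 2.93 m²/day.

2.93 m²/day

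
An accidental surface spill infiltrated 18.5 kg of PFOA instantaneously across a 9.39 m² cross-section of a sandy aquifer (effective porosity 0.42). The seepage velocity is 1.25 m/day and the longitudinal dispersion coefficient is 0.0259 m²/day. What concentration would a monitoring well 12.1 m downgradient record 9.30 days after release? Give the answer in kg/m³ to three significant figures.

2.13 kg/m³

For an instantaneous plane source, C(x,t) = M/(n_e·A·√(4πDt)) · exp(−(x−vt)²/(4Dt)), with n_e·A the pore (flow) area.
Plume center vt = 1.25 × 9.30 = 11.625 m, so the well at 12.1 m is 0.475 m downgradient of the peak.
√(4πDt) = 1.740 m, giving peak height M/(n_e·A·√(4πDt)) = 18.5/(0.42 × 9.39 × 1.740) = 2.696 kg/m³.
(x−vt)²/(4Dt) = (0.475)²/(4 × 0.0259 × 9.30) = 0.2342; exp(−0.2342) = 0.7912.
C = 2.696 × 0.7912 = 2.13 kg/m³.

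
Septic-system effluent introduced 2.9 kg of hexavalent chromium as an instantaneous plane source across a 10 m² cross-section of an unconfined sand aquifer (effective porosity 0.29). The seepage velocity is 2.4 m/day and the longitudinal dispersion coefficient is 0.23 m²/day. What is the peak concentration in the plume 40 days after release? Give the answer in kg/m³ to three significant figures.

The peak of an instantaneous 1D plume sits at x = vt; there the Gaussian factor is 1 and C_max = M/(n_e·A·√(4πDt)), where n_e·A is the pore area the mass is dissolved in.
√(4πDt) = √(4π × 0.23 × 40) = 10.75 m, so C_max = 2.9/(0.29 × 10 × 10.75) = 0.0930 kg/m³.

0.0930 kg/m³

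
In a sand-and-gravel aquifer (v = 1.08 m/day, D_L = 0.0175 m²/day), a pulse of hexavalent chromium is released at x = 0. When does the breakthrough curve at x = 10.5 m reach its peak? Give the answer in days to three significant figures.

9.71 days

For the 1D instantaneous-source solution, setting ∂C/∂t = 0 at fixed x gives v²t² + 2Dt − x² = 0, so t = (√(D² + v²x²) − D)/v².
√(D² + v²x²) = √(0.0175² + 1.08² × 10.5²) = 11.34; v² = 1.1664.
t = (11.34 − 0.0175)/1.1664 = 9.71 days (vs. the pure-advection estimate x/v = 9.72 d).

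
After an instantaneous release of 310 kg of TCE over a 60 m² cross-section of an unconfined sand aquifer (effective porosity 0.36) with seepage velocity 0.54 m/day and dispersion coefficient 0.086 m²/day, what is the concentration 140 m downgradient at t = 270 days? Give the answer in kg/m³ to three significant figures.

0.585 kg/m³

For an instantaneous plane source, C(x,t) = M/(n_e·A·√(4πDt)) · exp(−(x−vt)²/(4Dt)), with n_e·A the pore (flow) area.
Plume center vt = 0.54 × 270 = 145.8 m, so the well at 140 m is 5.8 m upgradient of the peak.
√(4πDt) = 17.08 m, giving peak height M/(n_e·A·√(4πDt)) = 310/(0.36 × 60 × 17.08) = 0.8403 kg/m³.
(x−vt)²/(4Dt) = (-5.8)²/(4 × 0.086 × 270) = 0.3622; exp(−0.3622) = 0.6961.
C = 0.8403 × 0.6961 = 0.585 kg/m³.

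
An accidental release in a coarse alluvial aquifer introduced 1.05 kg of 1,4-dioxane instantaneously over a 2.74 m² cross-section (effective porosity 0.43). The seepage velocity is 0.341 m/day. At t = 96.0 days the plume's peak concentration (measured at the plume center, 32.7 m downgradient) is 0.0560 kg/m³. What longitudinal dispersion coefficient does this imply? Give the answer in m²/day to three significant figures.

At the plume center C_max = M/(n_e·A·√(4πDt)), so D = M²/(4πt·(n_e·A·C_max)²).
n_e·A·C_max = 0.43 × 2.74 × 0.0560 = 0.06598 kg/m.
D = 1.05²/(4π × 96.0 × 0.06598²) = 0.210 m²/day.

0.210 m²/day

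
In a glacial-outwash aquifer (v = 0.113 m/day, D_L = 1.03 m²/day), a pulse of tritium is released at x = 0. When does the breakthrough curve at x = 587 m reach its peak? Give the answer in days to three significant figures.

For the 1D instantaneous-source solution, setting ∂C/∂t = 0 at fixed x gives v²t² + 2Dt − x² = 0, so t = (√(D² + v²x²) − D)/v².
√(D² + v²x²) = √(1.03² + 0.113² × 587²) = 66.34; v² = 0.012769.
t = (66.34 − 1.03)/0.012769 = 5110 days (vs. the pure-advection estimate x/v = 5190 d).

5110 days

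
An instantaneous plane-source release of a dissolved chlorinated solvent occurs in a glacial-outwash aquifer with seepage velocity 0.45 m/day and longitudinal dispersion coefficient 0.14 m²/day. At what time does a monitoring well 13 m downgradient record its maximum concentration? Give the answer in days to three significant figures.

For the 1D instantaneous-source solution, setting ∂C/∂t = 0 at fixed x gives v²t² + 2Dt − x² = 0, so t = (√(D² + v²x²) − D)/v².
√(D² + v²x²) = √(0.14² + 0.45² × 13²) = 5.852; v² = 0.2025.
t = (5.852 − 0.14)/0.2025 = 28.2 days (vs. the pure-advection estimate x/v = 28.9 d).

28.2 days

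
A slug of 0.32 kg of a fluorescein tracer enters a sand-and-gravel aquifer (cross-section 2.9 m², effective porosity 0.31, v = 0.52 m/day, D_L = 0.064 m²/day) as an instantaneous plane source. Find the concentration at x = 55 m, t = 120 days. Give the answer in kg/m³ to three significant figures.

0.00609 kg/m³

For an instantaneous plane source, C(x,t) = M/(n_e·A·√(4πDt)) · exp(−(x−vt)²/(4Dt)), with n_e·A the pore (flow) area.
Plume center vt = 0.52 × 120 = 62.4 m, so the well at 55 m is 7.4 m upgradient of the peak.
√(4πDt) = 9.824 m, giving peak height M/(n_e·A·√(4πDt)) = 0.32/(0.31 × 2.9 × 9.824) = 0.03623 kg/m³.
(x−vt)²/(4Dt) = (-7.4)²/(4 × 0.064 × 120) = 1.783; exp(−1.783) = 0.1681.
C = 0.03623 × 0.1681 = 0.00609 kg/m³.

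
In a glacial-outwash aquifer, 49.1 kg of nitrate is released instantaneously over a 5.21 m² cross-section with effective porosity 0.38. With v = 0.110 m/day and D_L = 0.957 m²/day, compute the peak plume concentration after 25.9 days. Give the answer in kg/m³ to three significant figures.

The peak of an instantaneous 1D plume sits at x = vt; there the Gaussian factor is 1 and C_max = M/(n_e·A·√(4πDt)), where n_e·A is the pore area the mass is dissolved in.
√(4πDt) = √(4π × 0.957 × 25.9) = 17.65 m, so C_max = 49.1/(0.38 × 5.21 × 17.65) = 1.41 kg/m³.

1.41 kg/m³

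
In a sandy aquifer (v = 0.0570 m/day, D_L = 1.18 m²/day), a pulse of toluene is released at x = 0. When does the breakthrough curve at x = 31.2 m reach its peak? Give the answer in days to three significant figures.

294 days

For the 1D instantaneous-source solution, setting ∂C/∂t = 0 at fixed x gives v²t² + 2Dt − x² = 0, so t = (√(D² + v²x²) − D)/v².
√(D² + v²x²) = √(1.18² + 0.0570² × 31.2²) = 2.134; v² = 0.003249.
t = (2.134 − 1.18)/0.003249 = 294 days (vs. the pure-advection estimate x/v = 547 d).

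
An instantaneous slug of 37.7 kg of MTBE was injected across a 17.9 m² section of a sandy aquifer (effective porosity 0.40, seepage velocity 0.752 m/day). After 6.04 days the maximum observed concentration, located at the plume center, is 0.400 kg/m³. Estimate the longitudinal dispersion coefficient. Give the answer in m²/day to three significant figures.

2.28 m²/day

At the plume center C_max = M/(n_e·A·√(4πDt)), so D = M²/(4πt·(n_e·A·C_max)²).
n_e·A·C_max = 0.40 × 17.9 × 0.400 = 2.864 kg/m.
D = 37.7²/(4π × 6.04 × 2.864²) = 2.28 m²/day.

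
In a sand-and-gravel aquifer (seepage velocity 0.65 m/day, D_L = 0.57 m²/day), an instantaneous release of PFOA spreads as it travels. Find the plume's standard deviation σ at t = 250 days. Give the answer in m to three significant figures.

Dispersive spreading gives a Gaussian with σ² = 2Dt; advection only shifts the center.
σ = √(2 × 0.57 × 250) = 16.9 m.

16.9 m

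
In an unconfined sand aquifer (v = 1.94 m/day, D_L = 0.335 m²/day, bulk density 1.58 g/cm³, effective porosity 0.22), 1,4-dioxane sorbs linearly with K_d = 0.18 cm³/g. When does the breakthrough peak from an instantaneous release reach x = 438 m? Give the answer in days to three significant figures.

Retardation factor R = 1 + ρ_b·K_d/n = 1 + 1.58 × 0.18/0.22 = 2.293.
Sorption retards both mechanisms: v_R = v/R = 0.8461 m/day, D_R = D/R = 0.1461 m²/day.
Peak time from v_R²t² + 2D_R t − x² = 0: t = (√(D_R² + v_R²x²) − D_R)/v_R².
√(D_R² + v_R²x²) = √(0.1461² + 0.8461² × 438²) = 370.6; v_R² = 0.7159.
t = (370.6 − 0.1461)/0.7159 = 517 days.

517 days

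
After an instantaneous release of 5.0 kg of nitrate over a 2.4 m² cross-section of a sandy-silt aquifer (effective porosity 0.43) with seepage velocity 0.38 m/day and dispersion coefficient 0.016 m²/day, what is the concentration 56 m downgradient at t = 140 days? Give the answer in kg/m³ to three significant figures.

0.381 kg/m³

For an instantaneous plane source, C(x,t) = M/(n_e·A·√(4πDt)) · exp(−(x−vt)²/(4Dt)), with n_e·A the pore (flow) area.
Plume center vt = 0.38 × 140 = 53.2 m, so the well at 56 m is 2.8 m downgradient of the peak.
√(4πDt) = 5.306 m, giving peak height M/(n_e·A·√(4πDt)) = 5.0/(0.43 × 2.4 × 5.306) = 0.9131 kg/m³.
(x−vt)²/(4Dt) = (2.8)²/(4 × 0.016 × 140) = 0.8750; exp(−0.8750) = 0.4169.
C = 0.9131 × 0.4169 = 0.381 kg/m³.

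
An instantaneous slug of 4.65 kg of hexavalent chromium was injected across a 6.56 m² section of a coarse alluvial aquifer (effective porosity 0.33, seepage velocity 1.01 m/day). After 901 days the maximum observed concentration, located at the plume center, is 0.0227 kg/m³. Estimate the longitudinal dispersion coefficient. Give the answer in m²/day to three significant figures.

0.791 m²/day

At the plume center C_max = M/(n_e·A·√(4πDt)), so D = M²/(4πt·(n_e·A·C_max)²).
n_e·A·C_max = 0.33 × 6.56 × 0.0227 = 0.04914 kg/m.
D = 4.65²/(4π × 901 × 0.04914²) = 0.791 m²/day.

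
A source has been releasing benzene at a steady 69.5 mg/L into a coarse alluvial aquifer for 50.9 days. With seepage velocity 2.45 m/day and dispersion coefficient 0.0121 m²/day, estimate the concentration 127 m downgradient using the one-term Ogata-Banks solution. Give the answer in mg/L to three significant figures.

For a continuous step input, C/C₀ ≈ ½·erfc((x−vt)/(2√(Dt))).
vt = 2.45 × 50.9 = 124.705 m and 2√(Dt) = 2√(0.0121 × 50.9) = 1.570 m.
Argument (x−vt)/(2√(Dt)) = (127 − 124.705)/1.570 = 1.462; ½·erfc(1.462) = 0.01934.
C = 69.5 × 0.01934 = 1.34 mg/L.

1.34 mg/L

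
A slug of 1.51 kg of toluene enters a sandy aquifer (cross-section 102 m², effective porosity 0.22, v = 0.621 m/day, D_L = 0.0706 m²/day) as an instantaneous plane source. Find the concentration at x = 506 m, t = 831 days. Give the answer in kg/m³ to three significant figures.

For an instantaneous plane source, C(x,t) = M/(n_e·A·√(4πDt)) · exp(−(x−vt)²/(4Dt)), with n_e·A the pore (flow) area.
Plume center vt = 0.621 × 831 = 516.051 m, so the well at 506 m is 10.051 m upgradient of the peak.
√(4πDt) = 27.15 m, giving peak height M/(n_e·A·√(4πDt)) = 1.51/(0.22 × 102 × 27.15) = 0.002478 kg/m³.
(x−vt)²/(4Dt) = (-10.051)²/(4 × 0.0706 × 831) = 0.4305; exp(−0.4305) = 0.6502.
C = 0.002478 × 0.6502 = 0.00161 kg/m³.

0.00161 kg/m³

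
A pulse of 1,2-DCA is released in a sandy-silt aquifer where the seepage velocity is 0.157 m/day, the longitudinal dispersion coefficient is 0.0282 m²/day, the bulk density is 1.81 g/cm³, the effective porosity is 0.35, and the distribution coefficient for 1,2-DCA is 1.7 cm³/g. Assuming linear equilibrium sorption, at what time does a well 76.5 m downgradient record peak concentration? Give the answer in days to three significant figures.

4760 days

Retardation factor R = 1 + ρ_b·K_d/n = 1 + 1.81 × 1.7/0.35 = 9.791.
Sorption retards both mechanisms: v_R = v/R = 0.01604 m/day, D_R = D/R = 0.002880 m²/day.
Peak time from v_R²t² + 2D_R t − x² = 0: t = (√(D_R² + v_R²x²) − D_R)/v_R².
√(D_R² + v_R²x²) = √(0.002880² + 0.01604² × 76.5²) = 1.227; v_R² = 0.0002573.
t = (1.227 − 0.002880)/0.0002573 = 4760 days.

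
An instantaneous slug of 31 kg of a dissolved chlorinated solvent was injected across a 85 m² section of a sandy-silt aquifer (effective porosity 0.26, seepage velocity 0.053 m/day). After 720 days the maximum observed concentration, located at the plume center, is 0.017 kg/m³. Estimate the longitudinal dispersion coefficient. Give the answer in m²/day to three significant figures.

0.752 m²/day

At the plume center C_max = M/(n_e·A·√(4πDt)), so D = M²/(4πt·(n_e·A·C_max)²).
n_e·A·C_max = 0.26 × 85 × 0.017 = 0.3757 kg/m.
D = 31²/(4π × 720 × 0.3757²) = 0.752 m²/day.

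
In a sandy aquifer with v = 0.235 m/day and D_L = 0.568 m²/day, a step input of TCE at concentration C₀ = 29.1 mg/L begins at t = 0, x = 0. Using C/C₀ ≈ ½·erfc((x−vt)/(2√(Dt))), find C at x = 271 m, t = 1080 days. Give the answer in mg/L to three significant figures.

For a continuous step input, C/C₀ ≈ ½·erfc((x−vt)/(2√(Dt))).
vt = 0.235 × 1080 = 253.8 m and 2√(Dt) = 2√(0.568 × 1080) = 49.54 m.
Argument (x−vt)/(2√(Dt)) = (271 − 253.8)/49.54 = 0.3472; ½·erfc(0.3472) = 0.3117.
C = 29.1 × 0.3117 = 9.07 mg/L.

9.07 mg/L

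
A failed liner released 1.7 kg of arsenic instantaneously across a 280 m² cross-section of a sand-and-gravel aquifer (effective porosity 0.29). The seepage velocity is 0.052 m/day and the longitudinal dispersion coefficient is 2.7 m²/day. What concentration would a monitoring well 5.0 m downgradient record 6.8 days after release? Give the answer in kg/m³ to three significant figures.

For an instantaneous plane source, C(x,t) = M/(n_e·A·√(4πDt)) · exp(−(x−vt)²/(4Dt)), with n_e·A the pore (flow) area.
Plume center vt = 0.052 × 6.8 = 0.3536 m, so the well at 5.0 m is 4.6464 m downgradient of the peak.
√(4πDt) = 15.19 m, giving peak height M/(n_e·A·√(4πDt)) = 1.7/(0.29 × 280 × 15.19) = 0.001378 kg/m³.
(x−vt)²/(4Dt) = (4.6464)²/(4 × 2.7 × 6.8) = 0.2940; exp(−0.2940) = 0.7453.
C = 0.001378 × 0.7453 = 0.00103 kg/m³.

0.00103 kg/m³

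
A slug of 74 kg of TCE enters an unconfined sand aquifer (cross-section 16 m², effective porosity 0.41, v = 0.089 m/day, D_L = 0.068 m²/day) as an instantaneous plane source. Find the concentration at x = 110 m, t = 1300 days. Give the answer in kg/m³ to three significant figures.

For an instantaneous plane source, C(x,t) = M/(n_e·A·√(4πDt)) · exp(−(x−vt)²/(4Dt)), with n_e·A the pore (flow) area.
Plume center vt = 0.089 × 1300 = 115.7 m, so the well at 110 m is 5.7 m upgradient of the peak.
√(4πDt) = 33.33 m, giving peak height M/(n_e·A·√(4πDt)) = 74/(0.41 × 16 × 33.33) = 0.3384 kg/m³.
(x−vt)²/(4Dt) = (-5.7)²/(4 × 0.068 × 1300) = 0.09188; exp(−0.09188) = 0.9122.
C = 0.3384 × 0.9122 = 0.309 kg/m³.

0.309 kg/m³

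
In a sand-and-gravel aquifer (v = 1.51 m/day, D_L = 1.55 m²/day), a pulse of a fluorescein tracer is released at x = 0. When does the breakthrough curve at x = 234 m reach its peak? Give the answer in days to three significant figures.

For the 1D instantaneous-source solution, setting ∂C/∂t = 0 at fixed x gives v²t² + 2Dt − x² = 0, so t = (√(D² + v²x²) − D)/v².
√(D² + v²x²) = √(1.55² + 1.51² × 234²) = 353.3; v² = 2.2801.
t = (353.3 − 1.55)/2.2801 = 154 days (vs. the pure-advection estimate x/v = 155 d).

154 days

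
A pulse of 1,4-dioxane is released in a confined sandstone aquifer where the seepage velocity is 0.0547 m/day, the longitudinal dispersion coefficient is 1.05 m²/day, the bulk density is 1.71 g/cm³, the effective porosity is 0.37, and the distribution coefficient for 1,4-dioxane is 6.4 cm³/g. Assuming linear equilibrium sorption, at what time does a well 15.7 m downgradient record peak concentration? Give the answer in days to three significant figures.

Retardation factor R = 1 + ρ_b·K_d/n = 1 + 1.71 × 6.4/0.37 = 30.58.
Sorption retards both mechanisms: v_R = v/R = 0.001789 m/day, D_R = D/R = 0.03434 m²/day.
Peak time from v_R²t² + 2D_R t − x² = 0: t = (√(D_R² + v_R²x²) − D_R)/v_R².
√(D_R² + v_R²x²) = √(0.03434² + 0.001789² × 15.7²) = 0.04436; v_R² = 3.201e-06.
t = (0.04436 − 0.03434)/3.201e-06 = 3130 days.

3130 days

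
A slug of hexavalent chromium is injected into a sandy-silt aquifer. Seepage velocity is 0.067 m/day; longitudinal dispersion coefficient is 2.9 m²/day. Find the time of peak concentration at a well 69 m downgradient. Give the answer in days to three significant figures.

570 days

For the 1D instantaneous-source solution, setting ∂C/∂t = 0 at fixed x gives v²t² + 2Dt − x² = 0, so t = (√(D² + v²x²) − D)/v².
√(D² + v²x²) = √(2.9² + 0.067² × 69²) = 5.457; v² = 0.004489.
t = (5.457 − 2.9)/0.004489 = 570 days (vs. the pure-advection estimate x/v = 1030 d).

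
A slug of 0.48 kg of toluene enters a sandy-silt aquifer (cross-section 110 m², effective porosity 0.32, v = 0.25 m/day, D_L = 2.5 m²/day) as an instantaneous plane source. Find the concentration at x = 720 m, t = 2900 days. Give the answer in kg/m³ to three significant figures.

For an instantaneous plane source, C(x,t) = M/(n_e·A·√(4πDt)) · exp(−(x−vt)²/(4Dt)), with n_e·A the pore (flow) area.
Plume center vt = 0.25 × 2900 = 725 m, so the well at 720 m is 5 m upgradient of the peak.
√(4πDt) = 301.8 m, giving peak height M/(n_e·A·√(4πDt)) = 0.48/(0.32 × 110 × 301.8) = 4.518e-05 kg/m³.
(x−vt)²/(4Dt) = (-5)²/(4 × 2.5 × 2900) = 0.0008621; exp(−0.0008621) = 0.9991.
C = 4.518e-05 × 0.9991 = 4.51e-05 kg/m³.

4.51e-05 kg/m³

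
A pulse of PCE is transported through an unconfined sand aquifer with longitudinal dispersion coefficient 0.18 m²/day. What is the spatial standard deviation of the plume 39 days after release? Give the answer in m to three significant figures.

3.75 m

Dispersive spreading gives a Gaussian with σ² = 2Dt; advection only shifts the center.
σ = √(2 × 0.18 × 39) = 3.75 m.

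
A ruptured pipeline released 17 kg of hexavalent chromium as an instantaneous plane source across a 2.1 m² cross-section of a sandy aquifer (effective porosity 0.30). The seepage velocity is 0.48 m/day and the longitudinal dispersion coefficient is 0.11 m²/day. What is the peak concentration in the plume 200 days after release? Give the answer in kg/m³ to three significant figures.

1.62 kg/m³

The peak of an instantaneous 1D plume sits at x = vt; there the Gaussian factor is 1 and C_max = M/(n_e·A·√(4πDt)), where n_e·A is the pore area the mass is dissolved in.
√(4πDt) = √(4π × 0.11 × 200) = 16.63 m, so C_max = 17/(0.30 × 2.1 × 16.63) = 1.62 kg/m³.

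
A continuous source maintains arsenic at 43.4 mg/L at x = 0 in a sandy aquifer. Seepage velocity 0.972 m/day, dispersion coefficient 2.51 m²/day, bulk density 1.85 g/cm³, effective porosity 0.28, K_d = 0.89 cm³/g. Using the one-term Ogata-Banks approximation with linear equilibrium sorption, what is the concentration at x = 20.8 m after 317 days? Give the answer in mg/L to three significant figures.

40.9 mg/L

Retardation factor R = 1 + ρ_b·K_d/n = 1 + 1.85 × 0.89/0.28 = 6.880.
Sorption retards both mechanisms: v_R = v/R = 0.1413 m/day, D_R = D/R = 0.3648 m²/day.
v_R·t = 0.1413 × 317 = 44.7921 m; 2√(D_R t) = 21.51 m; argument = (20.8 − 44.7921)/21.51 = -1.115.
C = C₀ × ½·erfc(-1.115) = 43.4 × 0.9426 = 40.9 mg/L.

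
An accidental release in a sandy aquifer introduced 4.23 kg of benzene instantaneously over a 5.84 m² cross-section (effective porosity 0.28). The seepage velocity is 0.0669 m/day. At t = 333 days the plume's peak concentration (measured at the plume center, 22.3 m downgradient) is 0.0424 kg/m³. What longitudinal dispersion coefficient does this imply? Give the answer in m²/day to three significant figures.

At the plume center C_max = M/(n_e·A·√(4πDt)), so D = M²/(4πt·(n_e·A·C_max)²).
n_e·A·C_max = 0.28 × 5.84 × 0.0424 = 0.06933 kg/m.
D = 4.23²/(4π × 333 × 0.06933²) = 0.890 m²/day.

0.890 m²/day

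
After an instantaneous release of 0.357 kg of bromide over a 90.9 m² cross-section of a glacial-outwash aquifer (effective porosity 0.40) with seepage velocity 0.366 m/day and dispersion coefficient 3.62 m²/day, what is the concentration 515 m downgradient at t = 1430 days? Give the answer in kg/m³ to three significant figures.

3.84e-05 kg/m³

For an instantaneous plane source, C(x,t) = M/(n_e·A·√(4πDt)) · exp(−(x−vt)²/(4Dt)), with n_e·A the pore (flow) area.
Plume center vt = 0.366 × 1430 = 523.38 m, so the well at 515 m is 8.38 m upgradient of the peak.
√(4πDt) = 255.1 m, giving peak height M/(n_e·A·√(4πDt)) = 0.357/(0.40 × 90.9 × 255.1) = 3.849e-05 kg/m³.
(x−vt)²/(4Dt) = (-8.38)²/(4 × 3.62 × 1430) = 0.003391; exp(−0.003391) = 0.9966.
C = 3.849e-05 × 0.9966 = 3.84e-05 kg/m³.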